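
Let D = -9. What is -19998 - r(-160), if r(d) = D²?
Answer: -20079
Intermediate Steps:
r(d) = 81 (r(d) = (-9)² = 81)
-19998 - r(-160) = -19998 - 1*81 = -19998 - 81 = -20079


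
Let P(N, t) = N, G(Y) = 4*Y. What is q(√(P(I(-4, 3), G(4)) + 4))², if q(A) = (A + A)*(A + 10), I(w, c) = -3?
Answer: 484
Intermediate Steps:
q(A) = 2*A*(10 + A) (q(A) = (2*A)*(10 + A) = 2*A*(10 + A))
q(√(P(I(-4, 3), G(4)) + 4))² = (2*√(-3 + 4)*(10 + √(-3 + 4)))² = (2*√1*(10 + √1))² = (2*1*(10 + 1))² = (2*1*11)² = 22² = 484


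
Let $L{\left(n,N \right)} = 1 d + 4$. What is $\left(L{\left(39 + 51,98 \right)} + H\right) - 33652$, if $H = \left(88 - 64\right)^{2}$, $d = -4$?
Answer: $-33076$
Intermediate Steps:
$H = 576$ ($H = 24^{2} = 576$)
$L{\left(n,N \right)} = 0$ ($L{\left(n,N \right)} = 1 \left(-4\right) + 4 = -4 + 4 = 0$)
$\left(L{\left(39 + 51,98 \right)} + H\right) - 33652 = \left(0 + 576\right) - 33652 = 576 - 33652 = -33076$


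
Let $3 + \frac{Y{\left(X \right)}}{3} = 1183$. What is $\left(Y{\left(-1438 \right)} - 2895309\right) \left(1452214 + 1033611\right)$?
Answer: $-7188431674425$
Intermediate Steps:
$Y{\left(X \right)} = 3540$ ($Y{\left(X \right)} = -9 + 3 \cdot 1183 = -9 + 3549 = 3540$)
$\left(Y{\left(-1438 \right)} - 2895309\right) \left(1452214 + 1033611\right) = \left(3540 - 2895309\right) \left(1452214 + 1033611\right) = \left(-2891769\right) 2485825 = -7188431674425$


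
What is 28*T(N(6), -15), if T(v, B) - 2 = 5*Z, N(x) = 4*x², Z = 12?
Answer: 1736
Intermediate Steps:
T(v, B) = 62 (T(v, B) = 2 + 5*12 = 2 + 60 = 62)
28*T(N(6), -15) = 28*62 = 1736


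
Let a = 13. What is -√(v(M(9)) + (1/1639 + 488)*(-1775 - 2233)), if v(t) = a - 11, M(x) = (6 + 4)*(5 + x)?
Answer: -I*√5254187185654/1639 ≈ -1398.5*I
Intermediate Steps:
M(x) = 50 + 10*x (M(x) = 10*(5 + x) = 50 + 10*x)
v(t) = 2 (v(t) = 13 - 11 = 2)
-√(v(M(9)) + (1/1639 + 488)*(-1775 - 2233)) = -√(2 + (1/1639 + 488)*(-1775 - 2233)) = -√(2 + (1/1639 + 488)*(-4008)) = -√(2 + (799833/1639)*(-4008)) = -√(2 - 3205730664/1639) = -√(-3205727386/1639) = -I*√5254187185654/1639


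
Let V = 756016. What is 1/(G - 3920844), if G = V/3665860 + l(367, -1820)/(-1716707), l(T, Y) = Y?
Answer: -82805362145/324666890169184268 ≈ -2.5505e-7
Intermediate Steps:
G = 17164866112/82805362145 (G = 756016/3665860 - 1820/(-1716707) = 756016*(1/3665860) - 1820*(-1/1716707) = 189004/916465 + 1820/1716707 = 17164866112/82805362145 ≈ 0.20729)
1/(G - 3920844) = 1/(17164866112/82805362145 - 3920844) = 1/(-324666890169184268/82805362145) = -82805362145/324666890169184268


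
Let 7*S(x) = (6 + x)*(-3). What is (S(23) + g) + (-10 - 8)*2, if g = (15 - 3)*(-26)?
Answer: -2523/7 ≈ -360.43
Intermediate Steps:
g = -312 (g = 12*(-26) = -312)
S(x) = -18/7 - 3*x/7 (S(x) = ((6 + x)*(-3))/7 = (-18 - 3*x)/7 = -18/7 - 3*x/7)
(S(23) + g) + (-10 - 8)*2 = ((-18/7 - 3/7*23) - 312) + (-10 - 8)*2 = ((-18/7 - 69/7) - 312) - 18*2 = (-87/7 - 312) - 36 = -2271/7 - 36 = -2523/7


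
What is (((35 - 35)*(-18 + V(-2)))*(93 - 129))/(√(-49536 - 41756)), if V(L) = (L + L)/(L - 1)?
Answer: 0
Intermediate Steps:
V(L) = 2*L/(-1 + L) (V(L) = (2*L)/(-1 + L) = 2*L/(-1 + L))
(((35 - 35)*(-18 + V(-2)))*(93 - 129))/(√(-49536 - 41756)) = (((35 - 35)*(-18 + 2*(-2)/(-1 - 2)))*(93 - 129))/(√(-49536 - 41756)) = ((0*(-18 + 2*(-2)/(-3)))*(-36))/(√(-91292)) = ((0*(-18 + 2*(-2)*(-⅓)))*(-36))/((2*I*√22823)) = ((0*(-18 + 4/3))*(-36))*(-I*√22823/45646) = ((0*(-50/3))*(-36))*(-I*√22823/45646) = (0*(-36))*(-I*√22823/45646) = 0*(-I*√22823/45646) = 0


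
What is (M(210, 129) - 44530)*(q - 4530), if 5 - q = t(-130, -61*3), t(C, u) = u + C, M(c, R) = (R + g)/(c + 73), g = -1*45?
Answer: 53079228072/283 ≈ 1.8756e+8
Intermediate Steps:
g = -45
M(c, R) = (-45 + R)/(73 + c) (M(c, R) = (R - 45)/(c + 73) = (-45 + R)/(73 + c))
t(C, u) = C + u
q = 318 (q = 5 - (-130 - 61*3) = 5 - (-130 - 183) = 5 - 1*(-313) = 5 + 313 = 318)
(M(210, 129) - 44530)*(q - 4530) = ((-45 + 129)/(73 + 210) - 44530)*(318 - 4530) = (84/283 - 44530)*(-4212) = -12601906/283*(-4212) = 53079228072/283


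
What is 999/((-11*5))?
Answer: -999/55 ≈ -18.164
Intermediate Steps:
999/((-11*5)) = 999/(-55) = 999*(-1/55) = -999/55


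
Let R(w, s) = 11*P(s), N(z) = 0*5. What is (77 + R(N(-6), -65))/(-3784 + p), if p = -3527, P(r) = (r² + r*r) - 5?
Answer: -92972/7311 ≈ -12.717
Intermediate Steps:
N(z) = 0
P(r) = -5 + 2*r² (P(r) = (r² + r²) - 5 = 2*r² - 5 = -5 + 2*r²)
R(w, s) = -55 + 22*s² (R(w, s) = 11*(-5 + 2*s²) = -55 + 22*s²)
(77 + R(N(-6), -65))/(-3784 + p) = (77 + (-55 + 22*(-65)²))/(-3784 - 3527) = (77 + (-55 + 22*4225))/(-7311) = (77 + (-55 + 92950))*(-1/7311) = (77 + 92895)*(-1/7311) = 92972*(-1/7311) = -92972/7311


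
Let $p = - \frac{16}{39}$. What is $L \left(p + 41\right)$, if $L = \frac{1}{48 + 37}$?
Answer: $\frac{1583}{3315} \approx 0.47753$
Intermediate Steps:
$p = - \frac{16}{39}$ ($p = \left(-16\right) \frac{1}{39} = - \frac{16}{39} \approx -0.41026$)
$L = \frac{1}{85} \approx 0.011765$
$L \left(p + 41\right) = \frac{- \frac{16}{39} + 41}{85} = \frac{1}{85} \cdot \frac{1583}{39} = \frac{1583}{3315}$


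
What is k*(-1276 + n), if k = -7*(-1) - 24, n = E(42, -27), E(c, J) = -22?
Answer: 22066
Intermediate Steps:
n = -22
k = -17 (k = 7 - 24 = -17)
k*(-1276 + n) = -17*(-1276 - 22) = -17*(-1298) = 22066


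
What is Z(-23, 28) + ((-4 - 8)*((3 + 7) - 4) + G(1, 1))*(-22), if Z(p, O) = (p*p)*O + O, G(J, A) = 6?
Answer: 16292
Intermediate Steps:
Z(p, O) = O + O*p² (Z(p, O) = p²*O + O = O*p² + O = O + O*p²)
Z(-23, 28) + ((-4 - 8)*((3 + 7) - 4) + G(1, 1))*(-22) = 28*(1 + (-23)²) + ((-4 - 8)*((3 + 7) - 4) + 6)*(-22) = 28*(1 + 529) + (-12*(10 - 4) + 6)*(-22) = 28*530 + (-12*6 + 6)*(-22) = 14840 + (-72 + 6)*(-22) = 14840 - 66*(-22) = 14840 + 1452 = 16292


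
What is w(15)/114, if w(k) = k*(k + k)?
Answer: 75/19 ≈ 3.9474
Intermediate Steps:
w(k) = 2*k² (w(k) = k*(2*k) = 2*k²)
w(15)/114 = (2*15²)/114 = (2*225)*(1/114) = 450*(1/114) = 75/19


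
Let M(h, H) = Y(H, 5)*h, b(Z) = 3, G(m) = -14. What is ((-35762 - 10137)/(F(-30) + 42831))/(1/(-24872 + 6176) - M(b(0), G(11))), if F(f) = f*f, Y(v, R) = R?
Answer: 40863224/583998351 ≈ 0.069971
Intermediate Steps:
F(f) = f**2
M(h, H) = 5*h
((-35762 - 10137)/(F(-30) + 42831))/(1/(-24872 + 6176) - M(b(0), G(11))) = ((-35762 - 10137)/((-30)**2 + 42831))/(1/(-24872 + 6176) - 5*3) = (-45899/(900 + 42831))/(1/(-18696) - 1*15) = (-45899/43731)/(-1/18696 - 15) = (-45899*1/43731)/(-280441/18696) = -45899/43731*(-18696/280441) = 40863224/583998351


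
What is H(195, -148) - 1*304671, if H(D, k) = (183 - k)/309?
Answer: -94143008/309 ≈ -3.0467e+5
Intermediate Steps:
H(D, k) = 61/103 - k/309 (H(D, k) = (183 - k)*(1/309) = 61/103 - k/309)
H(195, -148) - 1*304671 = (61/103 - 1/309*(-148)) - 1*304671 = (61/103 + 148/309) - 304671 = 331/309 - 304671 = -94143008/309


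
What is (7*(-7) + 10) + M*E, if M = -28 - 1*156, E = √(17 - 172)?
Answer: -39 - 184*I*√155 ≈ -39.0 - 2290.8*I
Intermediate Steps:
E = I*√155 (E = √(-155) = I*√155 ≈ 12.45*I)
M = -184 (M = -28 - 156 = -184)
(7*(-7) + 10) + M*E = (7*(-7) + 10) - 184*I*√155 = (-49 + 10) - 184*I*√155 = -39 - 184*I*√155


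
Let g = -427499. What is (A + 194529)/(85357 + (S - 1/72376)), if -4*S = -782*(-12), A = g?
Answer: -3372287344/1201600827 ≈ -2.8065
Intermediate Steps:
A = -427499
S = -2346 (S = -(-391)*(-12)/2 = -1/4*9384 = -2346)
(A + 194529)/(85357 + (S - 1/72376)) = (-427499 + 194529)/(85357 + (-2346 - 1/72376)) = -232970/(85357 + (-2346 - 1*1/72376)) = -232970/(85357 + (-2346 - 1/72376)) = -232970/(85357 - 169794097/72376) = -232970/6008004135/72376 = -232970*72376/6008004135 = -3372287344/1201600827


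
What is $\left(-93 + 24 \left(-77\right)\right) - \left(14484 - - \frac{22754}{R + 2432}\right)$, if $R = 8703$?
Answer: $- \frac{182915129}{11135} \approx -16427.0$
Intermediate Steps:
$\left(-93 + 24 \left(-77\right)\right) - \left(14484 - - \frac{22754}{R + 2432}\right) = \left(-93 + 24 \left(-77\right)\right) - \left(14484 - - \frac{22754}{8703 + 2432}\right) = \left(-93 - 1848\right) - \left(14484 - - \frac{22754}{11135}\right) = -1941 - \left(14484 - \left(-22754\right) \frac{1}{11135}\right) = -1941 - \left(14484 - - \frac{22754}{11135}\right) = -1941 - \left(14484 + \frac{22754}{11135}\right) = -1941 - \frac{161302094}{11135} = - \frac{182915129}{11135}$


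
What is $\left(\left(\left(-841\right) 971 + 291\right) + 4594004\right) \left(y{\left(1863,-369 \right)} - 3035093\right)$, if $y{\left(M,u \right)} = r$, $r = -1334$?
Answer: $-11470661695068$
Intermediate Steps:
$y{\left(M,u \right)} = -1334$
$\left(\left(\left(-841\right) 971 + 291\right) + 4594004\right) \left(y{\left(1863,-369 \right)} - 3035093\right) = \left(\left(\left(-841\right) 971 + 291\right) + 4594004\right) \left(-1334 - 3035093\right) = \left(\left(-816611 + 291\right) + 4594004\right) \left(-3036427\right) = \left(-816320 + 4594004\right) \left(-3036427\right) = 3777684 \left(-3036427\right) = -11470661695068$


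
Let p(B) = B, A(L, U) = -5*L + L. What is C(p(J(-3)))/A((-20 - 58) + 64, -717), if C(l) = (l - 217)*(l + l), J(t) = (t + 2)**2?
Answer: -54/7 ≈ -7.7143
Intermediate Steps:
J(t) = (2 + t)**2
A(L, U) = -4*L
C(l) = 2*l*(-217 + l) (C(l) = (-217 + l)*(2*l) = 2*l*(-217 + l))
C(p(J(-3)))/A((-20 - 58) + 64, -717) = (2*(2 - 3)**2*(-217 + (2 - 3)**2))/((-4*((-20 - 58) + 64))) = (2*(-1)**2*(-217 + (-1)**2))/((-4*(-78 + 64))) = (2*1*(-217 + 1))/((-4*(-14))) = (2*1*(-216))/56 = -432*1/56 = -54/7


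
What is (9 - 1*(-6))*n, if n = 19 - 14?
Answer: 75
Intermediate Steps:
n = 5
(9 - 1*(-6))*n = (9 - 1*(-6))*5 = (9 + 6)*5 = 15*5 = 75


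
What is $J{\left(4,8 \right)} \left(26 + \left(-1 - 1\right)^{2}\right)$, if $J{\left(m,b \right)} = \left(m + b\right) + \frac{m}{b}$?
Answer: $375$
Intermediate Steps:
$J{\left(m,b \right)} = b + m + \frac{m}{b}$ ($J{\left(m,b \right)} = \left(b + m\right) + \frac{m}{b} = b + m + \frac{m}{b}$)
$J{\left(4,8 \right)} \left(26 + \left(-1 - 1\right)^{2}\right) = \left(8 + 4 + \frac{4}{8}\right) \left(26 + \left(-1 - 1\right)^{2}\right) = \left(8 + 4 + 4 \cdot \frac{1}{8}\right) \left(26 + \left(-2\right)^{2}\right) = \left(8 + 4 + \frac{1}{2}\right) \left(26 + 4\right) = \frac{25}{2} \cdot 30 = 375$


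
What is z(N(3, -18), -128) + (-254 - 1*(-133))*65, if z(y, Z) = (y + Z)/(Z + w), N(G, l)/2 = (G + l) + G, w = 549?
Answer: -3311317/421 ≈ -7865.4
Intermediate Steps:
N(G, l) = 2*l + 4*G (N(G, l) = 2*((G + l) + G) = 2*(l + 2*G) = 2*l + 4*G)
z(y, Z) = (Z + y)/(549 + Z) (z(y, Z) = (y + Z)/(Z + 549) = (Z + y)/(549 + Z))
z(N(3, -18), -128) + (-254 - 1*(-133))*65 = (-128 + (2*(-18) + 4*3))/(549 - 128) + (-254 - 1*(-133))*65 = (-128 + (-36 + 12))/421 + (-254 + 133)*65 = (-128 - 24)/421 - 121*65 = (1/421)*(-152) - 7865 = -152/421 - 7865 = -3311317/421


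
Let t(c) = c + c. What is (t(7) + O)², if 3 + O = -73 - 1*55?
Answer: 13689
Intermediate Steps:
t(c) = 2*c
O = -131 (O = -3 + (-73 - 1*55) = -3 + (-73 - 55) = -3 - 128 = -131)
(t(7) + O)² = (2*7 - 131)² = (14 - 131)² = (-117)² = 13689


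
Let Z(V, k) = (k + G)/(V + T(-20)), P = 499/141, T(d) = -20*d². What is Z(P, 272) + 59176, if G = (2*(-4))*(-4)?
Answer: 66720956312/1127501 ≈ 59176.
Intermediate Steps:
G = 32 (G = -8*(-4) = 32)
P = 499/141 (P = 499*(1/141) = 499/141 ≈ 3.5390)
Z(V, k) = (32 + k)/(-8000 + V) (Z(V, k) = (k + 32)/(V - 20*(-20)²) = (32 + k)/(V - 20*400) = (32 + k)/(V - 8000) = (32 + k)/(-8000 + V))
Z(P, 272) + 59176 = (32 + 272)/(-8000 + 499/141) + 59176 = 304/(-1127501/141) + 59176 = -141/1127501*304 + 59176 = -42864/1127501 + 59176 = 66720956312/1127501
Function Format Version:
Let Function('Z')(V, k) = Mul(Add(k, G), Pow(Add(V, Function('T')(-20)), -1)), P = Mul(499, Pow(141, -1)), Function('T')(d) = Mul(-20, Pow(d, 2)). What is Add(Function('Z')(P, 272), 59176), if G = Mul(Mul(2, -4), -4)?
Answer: Rational(66720956312, 1127501) ≈ 59176.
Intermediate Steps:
G = 32 (G = Mul(-8, -4) = 32)
P = Rational(499, 141) (P = Mul(499, Rational(1, 141)) = Rational(499, 141) ≈ 3.5390)
Function('Z')(V, k) = Mul(Pow(Add(-8000, V), -1), Add(32, k)) (Function('Z')(V, k) = Mul(Add(k, 32), Pow(Add(V, Mul(-20, Pow(-20, 2))), -1)) = Mul(Add(32, k), Pow(Add(V, Mul(-20, 400)), -1)) = Mul(Add(32, k), Pow(Add(V, -8000), -1)) = Mul(Add(32, k), Pow(Add(-8000, V), -1)) = Mul(Pow(Add(-8000, V), -1), Add(32, k)))
Add(Function('Z')(P, 272), 59176) = Add(Mul(Pow(Add(-8000, Rational(499, 141)), -1), Add(32, 272)), 59176) = Add(Mul(Pow(Rational(-1127501, 141), -1), 304), 59176) = Add(Mul(Rational(-141, 1127501), 304), 59176) = Add(Rational(-42864, 1127501), 59176) = Rational(66720956312, 1127501)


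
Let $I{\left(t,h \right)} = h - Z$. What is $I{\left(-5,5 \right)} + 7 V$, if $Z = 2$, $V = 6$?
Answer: $45$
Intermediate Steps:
$I{\left(t,h \right)} = -2 + h$ ($I{\left(t,h \right)} = h - 2 = -2 + h$)
$I{\left(-5,5 \right)} + 7 V = \left(-2 + 5\right) + 7 \cdot 6 = 3 + 42 = 45$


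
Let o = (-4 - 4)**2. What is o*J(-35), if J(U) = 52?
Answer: 3328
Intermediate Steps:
o = 64 (o = (-8)**2 = 64)
o*J(-35) = 64*52 = 3328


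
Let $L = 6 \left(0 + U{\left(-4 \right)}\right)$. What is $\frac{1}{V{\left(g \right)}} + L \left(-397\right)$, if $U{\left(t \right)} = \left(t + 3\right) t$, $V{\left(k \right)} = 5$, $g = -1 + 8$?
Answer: $- \frac{47639}{5} \approx -9527.8$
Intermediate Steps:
$g = 7$
$U{\left(t \right)} = t \left(3 + t\right)$ ($U{\left(t \right)} = \left(3 + t\right) t = t \left(3 + t\right)$)
$L = 24$ ($L = 6 \left(0 - 4 \left(3 - 4\right)\right) = 6 \left(0 - -4\right) = 6 \left(0 + 4\right) = 6 \cdot 4 = 24$)
$\frac{1}{V{\left(g \right)}} + L \left(-397\right) = \frac{1}{5} + 24 \left(-397\right) = \frac{1}{5} - 9528 = - \frac{47639}{5}$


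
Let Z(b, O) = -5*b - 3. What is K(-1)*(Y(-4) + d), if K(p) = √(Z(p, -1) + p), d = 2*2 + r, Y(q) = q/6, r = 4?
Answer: 22/3 ≈ 7.3333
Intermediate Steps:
Y(q) = q/6 (Y(q) = q*(⅙) = q/6)
Z(b, O) = -3 - 5*b
d = 8 (d = 2*2 + 4 = 4 + 4 = 8)
K(p) = √(-3 - 4*p) (K(p) = √((-3 - 5*p) + p) = √(-3 - 4*p))
K(-1)*(Y(-4) + d) = √(-3 - 4*(-1))*((⅙)*(-4) + 8) = √(-3 + 4)*(-⅔ + 8) = √1*(22/3) = 1*(22/3) = 22/3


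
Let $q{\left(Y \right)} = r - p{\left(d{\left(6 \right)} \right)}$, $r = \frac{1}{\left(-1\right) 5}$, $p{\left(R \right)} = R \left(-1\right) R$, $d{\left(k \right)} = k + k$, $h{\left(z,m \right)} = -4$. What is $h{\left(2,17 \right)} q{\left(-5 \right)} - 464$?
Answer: $- \frac{5196}{5} \approx -1039.2$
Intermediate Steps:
$d{\left(k \right)} = 2 k$
$p{\left(R \right)} = - R^{2}$ ($p{\left(R \right)} = - R R = - R^{2}$)
$r = - \frac{1}{5}$ ($r = \frac{1}{-5} = - \frac{1}{5} \approx -0.2$)
$q{\left(Y \right)} = \frac{719}{5}$ ($q{\left(Y \right)} = - \frac{1}{5} - - \left(2 \cdot 6\right)^{2} = - \frac{1}{5} - - 12^{2} = - \frac{1}{5} - \left(-1\right) 144 = - \frac{1}{5} - -144 = - \frac{1}{5} + 144 = \frac{719}{5}$)
$h{\left(2,17 \right)} q{\left(-5 \right)} - 464 = \left(-4\right) \frac{719}{5} - 464 = - \frac{2876}{5} - 464 = - \frac{5196}{5}$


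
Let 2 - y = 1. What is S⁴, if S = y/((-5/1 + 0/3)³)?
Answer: 1/244140625 ≈ 4.0960e-9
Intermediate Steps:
y = 1 (y = 2 - 1*1 = 2 - 1 = 1)
S = -1/125 (S = 1/(-5/1 + 0/3)³ = 1/(-5*1 + 0*(⅓))³ = 1/(-5 + 0)³ = 1/(-5)³ = 1/(-125) = 1*(-1/125) = -1/125 ≈ -0.0080000)
S⁴ = (-1/125)⁴ = 1/244140625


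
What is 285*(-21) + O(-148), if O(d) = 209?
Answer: -5776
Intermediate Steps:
285*(-21) + O(-148) = 285*(-21) + 209 = -5985 + 209 = -5776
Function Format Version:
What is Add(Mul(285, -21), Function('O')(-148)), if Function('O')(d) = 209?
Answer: -5776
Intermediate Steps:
Add(Mul(285, -21), Function('O')(-148)) = Add(Mul(285, -21), 209) = Add(-5985, 209) = -5776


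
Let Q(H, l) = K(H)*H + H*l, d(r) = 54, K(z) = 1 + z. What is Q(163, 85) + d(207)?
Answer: 40641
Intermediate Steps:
Q(H, l) = H*l + H*(1 + H) (Q(H, l) = (1 + H)*H + H*l = H*(1 + H) + H*l = H*l + H*(1 + H))
Q(163, 85) + d(207) = 163*(1 + 163 + 85) + 54 = 163*249 + 54 = 40587 + 54 = 40641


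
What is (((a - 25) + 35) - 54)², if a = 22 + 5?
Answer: 289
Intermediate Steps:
a = 27
(((a - 25) + 35) - 54)² = (((27 - 25) + 35) - 54)² = ((2 + 35) - 54)² = (37 - 54)² = (-17)² = 289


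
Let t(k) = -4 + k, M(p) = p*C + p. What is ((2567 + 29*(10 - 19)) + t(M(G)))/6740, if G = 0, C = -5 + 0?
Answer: 1151/3370 ≈ 0.34154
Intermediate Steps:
C = -5
M(p) = -4*p (M(p) = p*(-5) + p = -5*p + p = -4*p)
((2567 + 29*(10 - 19)) + t(M(G)))/6740 = ((2567 + 29*(10 - 19)) + (-4 - 4*0))/6740 = ((2567 + 29*(-9)) + (-4 + 0))*(1/6740) = ((2567 - 261) - 4)*(1/6740) = (2306 - 4)*(1/6740) = 2302*(1/6740) = 1151/3370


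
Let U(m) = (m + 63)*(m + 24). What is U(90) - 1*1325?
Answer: 16117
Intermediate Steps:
U(m) = (24 + m)*(63 + m) (U(m) = (63 + m)*(24 + m) = (24 + m)*(63 + m))
U(90) - 1*1325 = (1512 + 90**2 + 87*90) - 1*1325 = (1512 + 8100 + 7830) - 1325 = 17442 - 1325 = 16117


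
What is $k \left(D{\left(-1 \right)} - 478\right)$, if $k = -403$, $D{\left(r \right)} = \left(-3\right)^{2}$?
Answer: $189007$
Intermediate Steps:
$D{\left(r \right)} = 9$
$k \left(D{\left(-1 \right)} - 478\right) = - 403 \left(9 - 478\right) = \left(-403\right) \left(-469\right) = 189007$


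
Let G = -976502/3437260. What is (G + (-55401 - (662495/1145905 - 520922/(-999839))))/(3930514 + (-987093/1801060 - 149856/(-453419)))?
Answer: -1781752654332982111190612583007766/126406175242982988394000422989718901 ≈ -0.014095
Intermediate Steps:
G = -488251/1718630 (G = -976502*1/3437260 = -488251/1718630 ≈ -0.28409)
(G + (-55401 - (662495/1145905 - 520922/(-999839))))/(3930514 + (-987093/1801060 - 149856/(-453419))) = (-488251/1718630 + (-55401 - (662495/1145905 - 520922/(-999839))))/(3930514 + (-987093/1801060 - 149856/(-453419))) = (-488251/1718630 + (-55401 - (662495*(1/1145905) - 520922*(-1/999839))))/(3930514 + (-987093*1/1801060 - 149856*(-1/453419))) = (-488251/1718630 + (-55401 - (132499/229181 + 520922/999839)))/(3930514 + (-987093/1801060 + 149856/453419)) = (-488251/1718630 + (-55401 - 1*251863092543/229144101859))/(3930514 - 177667073607/816634824140) = (-488251/1718630 + (-55401 - 251863092543/229144101859))/(3209794431502734353/816634824140) = (-488251/1718630 - 12695064250183002/229144101859)*(816634824140/3209794431502734353) = -21818230152128889485869/393813927777933170*816634824140/3209794431502734353 = -1781752654332982111190612583007766/126406175242982988394000422989718901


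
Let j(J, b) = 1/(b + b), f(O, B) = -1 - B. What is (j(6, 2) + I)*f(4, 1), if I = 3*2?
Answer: -25/2 ≈ -12.500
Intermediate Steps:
j(J, b) = 1/(2*b)
I = 6
(j(6, 2) + I)*f(4, 1) = ((½)/2 + 6)*(-1 - 1*1) = ((½)*(½) + 6)*(-1 - 1) = (¼ + 6)*(-2) = (25/4)*(-2) = -25/2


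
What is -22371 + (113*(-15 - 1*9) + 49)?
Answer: -25034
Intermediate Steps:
-22371 + (113*(-15 - 1*9) + 49) = -22371 + (113*(-15 - 9) + 49) = -22371 + (113*(-24) + 49) = -22371 + (-2712 + 49) = -22371 - 2663 = -25034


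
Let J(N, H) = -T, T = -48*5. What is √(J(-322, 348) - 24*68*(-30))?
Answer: 20*√123 ≈ 221.81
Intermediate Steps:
T = -240
J(N, H) = 240 (J(N, H) = -1*(-240) = 240)
√(J(-322, 348) - 24*68*(-30)) = √(240 - 24*68*(-30)) = √(240 - 1632*(-30)) = √(240 + 48960) = √49200 = 20*√123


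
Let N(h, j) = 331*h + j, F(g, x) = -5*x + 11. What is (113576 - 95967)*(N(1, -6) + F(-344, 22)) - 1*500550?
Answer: 3479084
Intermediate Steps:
F(g, x) = 11 - 5*x
N(h, j) = j + 331*h
(113576 - 95967)*(N(1, -6) + F(-344, 22)) - 1*500550 = (113576 - 95967)*((-6 + 331*1) + (11 - 5*22)) - 1*500550 = 17609*((-6 + 331) + (11 - 110)) - 500550 = 17609*(325 - 99) - 500550 = 17609*226 - 500550 = 3979634 - 500550 = 3479084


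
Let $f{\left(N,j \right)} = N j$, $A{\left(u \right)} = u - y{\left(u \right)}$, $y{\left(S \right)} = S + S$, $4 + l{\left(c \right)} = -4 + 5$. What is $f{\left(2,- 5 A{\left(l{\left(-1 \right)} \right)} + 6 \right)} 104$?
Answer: $-1872$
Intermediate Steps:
$l{\left(c \right)} = -3$ ($l{\left(c \right)} = -4 + \left(-4 + 5\right) = -4 + 1 = -3$)
$y{\left(S \right)} = 2 S$
$A{\left(u \right)} = - u$ ($A{\left(u \right)} = u - 2 u = - u$)
$f{\left(2,- 5 A{\left(l{\left(-1 \right)} \right)} + 6 \right)} 104 = 2 \left(- 5 \left(\left(-1\right) \left(-3\right)\right) + 6\right) 104 = 2 \left(\left(-5\right) 3 + 6\right) 104 = 2 \left(-15 + 6\right) 104 = 2 \left(-9\right) 104 = \left(-18\right) 104 = -1872$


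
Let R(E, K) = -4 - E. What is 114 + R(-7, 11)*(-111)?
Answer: -219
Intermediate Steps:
114 + R(-7, 11)*(-111) = 114 + (-4 - 1*(-7))*(-111) = 114 + (-4 + 7)*(-111) = 114 + 3*(-111) = 114 - 333 = -219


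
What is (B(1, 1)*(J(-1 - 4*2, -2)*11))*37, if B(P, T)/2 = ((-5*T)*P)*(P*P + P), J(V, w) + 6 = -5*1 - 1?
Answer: 97680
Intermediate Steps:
J(V, w) = -12 (J(V, w) = -6 + (-5*1 - 1) = -6 + (-5 - 1) = -6 - 6 = -12)
B(P, T) = -10*P*T*(P + P²) (B(P, T) = 2*(((-5*T)*P)*(P*P + P)) = 2*((-5*P*T)*(P² + P)) = 2*((-5*P*T)*(P + P²)) = 2*(-5*P*T*(P + P²)) = -10*P*T*(P + P²))
(B(1, 1)*(J(-1 - 4*2, -2)*11))*37 = ((-10*1*1²*(1 + 1))*(-12*11))*37 = (-10*1*1*2*(-132))*37 = -20*(-132)*37 = 2640*37 = 97680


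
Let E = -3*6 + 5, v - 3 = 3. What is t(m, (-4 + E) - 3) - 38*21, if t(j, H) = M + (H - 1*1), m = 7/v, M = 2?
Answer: -817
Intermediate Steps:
v = 6 (v = 3 + 3 = 6)
E = -13 (E = -18 + 5 = -13)
m = 7/6 ≈ 1.1667
t(j, H) = 1 + H (t(j, H) = 2 + (H - 1*1) = 2 + (H - 1) = 2 + (-1 + H) = 1 + H)
t(m, (-4 + E) - 3) - 38*21 = (1 + ((-4 - 13) - 3)) - 38*21 = (1 + (-17 - 3)) - 798 = (1 - 20) - 798 = -19 - 798 = -817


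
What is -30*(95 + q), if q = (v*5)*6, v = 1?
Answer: -3750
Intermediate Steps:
q = 30 (q = (1*5)*6 = 5*6 = 30)
-30*(95 + q) = -30*(95 + 30) = -30*125 = -3750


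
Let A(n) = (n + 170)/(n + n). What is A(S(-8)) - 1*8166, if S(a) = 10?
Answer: -8157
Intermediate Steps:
A(n) = (170 + n)/(2*n) (A(n) = (170 + n)/((2*n)) = (170 + n)*(1/(2*n)) = (170 + n)/(2*n))
A(S(-8)) - 1*8166 = (½)*(170 + 10)/10 - 1*8166 = (½)*(⅒)*180 - 8166 = 9 - 8166 = -8157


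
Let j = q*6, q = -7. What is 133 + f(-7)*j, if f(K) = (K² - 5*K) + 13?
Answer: -3941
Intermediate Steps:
f(K) = 13 + K² - 5*K
j = -42 (j = -7*6 = -42)
133 + f(-7)*j = 133 + (13 + (-7)² - 5*(-7))*(-42) = 133 + (13 + 49 + 35)*(-42) = 133 + 97*(-42) = 133 - 4074 = -3941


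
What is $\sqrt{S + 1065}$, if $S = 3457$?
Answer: $\sqrt{4522} \approx 67.246$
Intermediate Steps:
$\sqrt{S + 1065} = \sqrt{3457 + 1065} = \sqrt{4522}$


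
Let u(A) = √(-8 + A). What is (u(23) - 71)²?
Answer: (71 - √15)² ≈ 4506.0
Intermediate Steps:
(u(23) - 71)² = (√(-8 + 23) - 71)² = (√15 - 71)² = (-71 + √15)²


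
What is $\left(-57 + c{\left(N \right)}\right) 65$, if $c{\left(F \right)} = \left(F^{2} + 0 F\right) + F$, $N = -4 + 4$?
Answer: $-3705$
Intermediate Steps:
$N = 0$
$c{\left(F \right)} = F + F^{2}$ ($c{\left(F \right)} = \left(F^{2} + 0\right) + F = F^{2} + F = F + F^{2}$)
$\left(-57 + c{\left(N \right)}\right) 65 = \left(-57 + 0 \left(1 + 0\right)\right) 65 = \left(-57 + 0 \cdot 1\right) 65 = \left(-57 + 0\right) 65 = \left(-57\right) 65 = -3705$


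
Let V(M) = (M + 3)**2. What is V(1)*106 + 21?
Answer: 1717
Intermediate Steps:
V(M) = (3 + M)**2
V(1)*106 + 21 = (3 + 1)**2*106 + 21 = 4**2*106 + 21 = 16*106 + 21 = 1696 + 21 = 1717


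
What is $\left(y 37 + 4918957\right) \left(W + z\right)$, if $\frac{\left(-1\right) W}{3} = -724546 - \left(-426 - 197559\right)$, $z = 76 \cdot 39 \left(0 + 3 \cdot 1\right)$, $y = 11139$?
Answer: $8468852182500$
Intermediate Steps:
$z = 8892$ ($z = 2964 \left(0 + 3\right) = 2964 \cdot 3 = 8892$)
$W = 1579683$ ($W = - 3 \left(-724546 - \left(-426 - 197559\right)\right) = - 3 \left(-724546 - -197985\right) = - 3 \left(-724546 + 197985\right) = \left(-3\right) \left(-526561\right) = 1579683$)
$\left(y 37 + 4918957\right) \left(W + z\right) = \left(11139 \cdot 37 + 4918957\right) \left(1579683 + 8892\right) = \left(412143 + 4918957\right) 1588575 = 5331100 \cdot 1588575 = 8468852182500$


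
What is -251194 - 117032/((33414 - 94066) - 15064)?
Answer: -4754821968/18929 ≈ -2.5119e+5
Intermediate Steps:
-251194 - 117032/((33414 - 94066) - 15064) = -251194 - 117032/(-60652 - 15064) = -251194 - 117032/(-75716) = -251194 - 117032*(-1/75716) = -251194 + 29258/18929 = -4754821968/18929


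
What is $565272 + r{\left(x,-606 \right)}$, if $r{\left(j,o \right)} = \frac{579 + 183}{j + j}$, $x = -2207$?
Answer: $\frac{1247554923}{2207} \approx 5.6527 \cdot 10^{5}$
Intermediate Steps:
$r{\left(j,o \right)} = \frac{381}{j}$ ($r{\left(j,o \right)} = \frac{762}{2 j} = 762 \frac{1}{2 j} = \frac{381}{j}$)
$565272 + r{\left(x,-606 \right)} = 565272 + \frac{381}{-2207} = 565272 + 381 \left(- \frac{1}{2207}\right) = 565272 - \frac{381}{2207} = \frac{1247554923}{2207}$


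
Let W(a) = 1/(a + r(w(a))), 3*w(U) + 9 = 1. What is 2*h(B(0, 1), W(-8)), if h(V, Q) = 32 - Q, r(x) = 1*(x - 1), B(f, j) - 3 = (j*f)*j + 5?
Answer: 2246/35 ≈ 64.171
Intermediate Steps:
w(U) = -8/3 (w(U) = -3 + (⅓)*1 = -3 + ⅓ = -8/3)
B(f, j) = 8 + f*j² (B(f, j) = 3 + ((j*f)*j + 5) = 3 + ((f*j)*j + 5) = 3 + (f*j² + 5) = 3 + (5 + f*j²) = 8 + f*j²)
r(x) = -1 + x (r(x) = 1*(-1 + x) = -1 + x)
W(a) = 1/(-11/3 + a) (W(a) = 1/(a + (-1 - 8/3)) = 1/(a - 11/3) = 1/(-11/3 + a))
2*h(B(0, 1), W(-8)) = 2*(32 - 3/(-11 + 3*(-8))) = 2*(32 - 3/(-11 - 24)) = 2*(32 - 3/(-35)) = 2*(32 - 3*(-1)/35) = 2*(32 - 1*(-3/35)) = 2*(32 + 3/35) = 2*(1123/35) = 2246/35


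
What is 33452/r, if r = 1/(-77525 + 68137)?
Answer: -314047376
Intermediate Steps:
r = -1/9388 (r = 1/(-9388) = -1/9388 ≈ -0.00010652)
33452/r = 33452/(-1/9388) = 33452*(-9388) = -314047376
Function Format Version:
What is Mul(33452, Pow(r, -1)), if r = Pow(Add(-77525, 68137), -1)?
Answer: -314047376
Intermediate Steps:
r = Rational(-1, 9388) (r = Pow(-9388, -1) = Rational(-1, 9388) ≈ -0.00010652)
Mul(33452, Pow(r, -1)) = Mul(33452, Pow(Rational(-1, 9388), -1)) = Mul(33452, -9388) = -314047376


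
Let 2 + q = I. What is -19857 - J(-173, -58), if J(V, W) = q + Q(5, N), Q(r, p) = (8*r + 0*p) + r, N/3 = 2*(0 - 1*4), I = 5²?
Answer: -19925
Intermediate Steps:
I = 25
q = 23 (q = -2 + 25 = 23)
N = -24 (N = 3*(2*(0 - 1*4)) = 3*(2*(0 - 4)) = 3*(2*(-4)) = 3*(-8) = -24)
Q(r, p) = 9*r (Q(r, p) = (8*r + 0) + r = 8*r + r = 9*r)
J(V, W) = 68 (J(V, W) = 23 + 9*5 = 23 + 45 = 68)
-19857 - J(-173, -58) = -19857 - 1*68 = -19857 - 68 = -19925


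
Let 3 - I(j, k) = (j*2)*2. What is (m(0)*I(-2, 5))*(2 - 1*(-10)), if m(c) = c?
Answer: 0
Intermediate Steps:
I(j, k) = 3 - 4*j (I(j, k) = 3 - j*2*2 = 3 - 2*j*2 = 3 - 4*j)
(m(0)*I(-2, 5))*(2 - 1*(-10)) = (0*(3 - 4*(-2)))*(2 - 1*(-10)) = (0*(3 + 8))*(2 + 10) = (0*11)*12 = 0*12 = 0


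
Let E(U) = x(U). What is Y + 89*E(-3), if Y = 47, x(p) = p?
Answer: -220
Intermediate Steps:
E(U) = U
Y + 89*E(-3) = 47 + 89*(-3) = 47 - 267 = -220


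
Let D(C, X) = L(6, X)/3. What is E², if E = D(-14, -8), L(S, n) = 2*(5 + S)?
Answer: 484/9 ≈ 53.778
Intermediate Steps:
L(S, n) = 10 + 2*S
D(C, X) = 22/3 (D(C, X) = (10 + 2*6)/3 = (10 + 12)*(⅓) = 22*(⅓) = 22/3)
E = 22/3 ≈ 7.3333
E² = (22/3)² = 484/9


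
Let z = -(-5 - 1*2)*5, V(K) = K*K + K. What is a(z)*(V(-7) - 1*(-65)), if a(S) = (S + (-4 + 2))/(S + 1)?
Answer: 1177/12 ≈ 98.083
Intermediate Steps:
V(K) = K + K² (V(K) = K² + K = K + K²)
z = 35 (z = -(-5 - 2)*5 = -1*(-7)*5 = 7*5 = 35)
a(S) = (-2 + S)/(1 + S) (a(S) = (S - 2)/(1 + S) = (-2 + S)/(1 + S))
a(z)*(V(-7) - 1*(-65)) = ((-2 + 35)/(1 + 35))*(-7*(1 - 7) - 1*(-65)) = (33/36)*(-7*(-6) + 65) = ((1/36)*33)*(42 + 65) = (11/12)*107 = 1177/12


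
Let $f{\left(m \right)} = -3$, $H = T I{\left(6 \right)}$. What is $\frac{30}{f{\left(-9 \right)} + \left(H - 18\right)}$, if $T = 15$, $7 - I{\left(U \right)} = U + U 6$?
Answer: $- \frac{5}{91} \approx -0.054945$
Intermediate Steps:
$I{\left(U \right)} = 7 - 7 U$ ($I{\left(U \right)} = 7 - \left(U + U 6\right) = 7 - \left(U + 6 U\right) = 7 - 7 U$)
$H = -525$ ($H = 15 \left(7 - 42\right) = 15 \left(-35\right) = -525$)
$\frac{30}{f{\left(-9 \right)} + \left(H - 18\right)} = \frac{30}{-3 - 543} = \frac{30}{-546} = 30 \left(- \frac{1}{546}\right) = - \frac{5}{91}$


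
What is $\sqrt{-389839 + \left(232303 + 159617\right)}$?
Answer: $\sqrt{2081} \approx 45.618$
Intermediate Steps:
$\sqrt{-389839 + \left(232303 + 159617\right)} = \sqrt{-389839 + 391920} = \sqrt{2081}$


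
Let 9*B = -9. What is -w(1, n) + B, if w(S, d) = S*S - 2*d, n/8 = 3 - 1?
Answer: 30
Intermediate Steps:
B = -1 (B = (1/9)*(-9) = -1)
n = 16 (n = 8*(3 - 1) = 8*2 = 16)
w(S, d) = S**2 - 2*d
-w(1, n) + B = -(1**2 - 2*16) - 1 = -(1 - 32) - 1 = -1*(-31) - 1 = 31 - 1 = 30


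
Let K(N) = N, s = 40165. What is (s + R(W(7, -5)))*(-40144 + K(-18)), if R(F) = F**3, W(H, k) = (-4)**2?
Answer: -1777610282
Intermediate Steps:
W(H, k) = 16
(s + R(W(7, -5)))*(-40144 + K(-18)) = (40165 + 16**3)*(-40144 - 18) = (40165 + 4096)*(-40162) = 44261*(-40162) = -1777610282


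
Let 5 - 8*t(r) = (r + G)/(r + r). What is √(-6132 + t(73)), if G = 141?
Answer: 3*I*√14522255/146 ≈ 78.304*I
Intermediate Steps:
t(r) = 5/8 - (141 + r)/(16*r) (t(r) = 5/8 - (r + 141)/(8*(r + r)) = 5/8 - (141 + r)/(8*(2*r)) = 5/8 - (141 + r)*1/(2*r)/8 = 5/8 - (141 + r)/(16*r))
√(-6132 + t(73)) = √(-6132 + (3/16)*(-47 + 3*73)/73) = √(-6132 + (3/16)*(1/73)*(-47 + 219)) = √(-6132 + (3/16)*(1/73)*172) = √(-6132 + 129/292) = √(-1790415/292) = 3*I*√14522255/146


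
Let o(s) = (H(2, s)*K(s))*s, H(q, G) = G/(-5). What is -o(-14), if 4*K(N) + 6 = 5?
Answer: -49/5 ≈ -9.8000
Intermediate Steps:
H(q, G) = -G/5 (H(q, G) = G*(-⅕) = -G/5)
K(N) = -¼ (K(N) = -3/2 + (¼)*5 = -3/2 + 5/4 = -¼)
o(s) = s²/20 (o(s) = (-s/5*(-¼))*s = (s/20)*s = s²/20)
-o(-14) = -(-14)²/20 = -196/20 = -1*49/5 = -49/5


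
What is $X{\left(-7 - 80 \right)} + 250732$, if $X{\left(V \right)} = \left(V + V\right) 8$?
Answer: $249340$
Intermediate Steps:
$X{\left(V \right)} = 16 V$ ($X{\left(V \right)} = 2 V 8 = 16 V$)
$X{\left(-7 - 80 \right)} + 250732 = 16 \left(-7 - 80\right) + 250732 = 16 \left(-87\right) + 250732 = -1392 + 250732 = 249340$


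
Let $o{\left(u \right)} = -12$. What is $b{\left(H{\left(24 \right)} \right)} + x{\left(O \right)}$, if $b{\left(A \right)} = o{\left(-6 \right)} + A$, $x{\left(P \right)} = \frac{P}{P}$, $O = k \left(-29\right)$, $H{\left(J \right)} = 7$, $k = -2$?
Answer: $-4$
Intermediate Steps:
$O = 58$ ($O = \left(-2\right) \left(-29\right) = 58$)
$x{\left(P \right)} = 1$
$b{\left(A \right)} = -12 + A$
$b{\left(H{\left(24 \right)} \right)} + x{\left(O \right)} = \left(-12 + 7\right) + 1 = -5 + 1 = -4$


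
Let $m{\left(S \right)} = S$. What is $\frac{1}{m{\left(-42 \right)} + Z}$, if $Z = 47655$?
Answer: $\frac{1}{47613} \approx 2.1003 \cdot 10^{-5}$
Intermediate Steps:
$\frac{1}{m{\left(-42 \right)} + Z} = \frac{1}{-42 + 47655} = \frac{1}{47613}$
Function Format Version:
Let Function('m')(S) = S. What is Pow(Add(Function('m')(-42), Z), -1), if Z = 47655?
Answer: Rational(1, 47613) ≈ 2.1003e-5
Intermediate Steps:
Pow(Add(Function('m')(-42), Z), -1) = Pow(Add(-42, 47655), -1) = Pow(47613, -1) = Rational(1, 47613)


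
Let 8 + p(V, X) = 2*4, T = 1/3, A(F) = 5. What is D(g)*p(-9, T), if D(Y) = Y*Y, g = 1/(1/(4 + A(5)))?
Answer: 0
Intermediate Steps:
T = 1/3 ≈ 0.33333
p(V, X) = 0 (p(V, X) = -8 + 2*4 = -8 + 8 = 0)
g = 9 (g = 1/(1/(4 + 5)) = 1/(1/9) = 9)
D(Y) = Y**2
D(g)*p(-9, T) = 9**2*0 = 81*0 = 0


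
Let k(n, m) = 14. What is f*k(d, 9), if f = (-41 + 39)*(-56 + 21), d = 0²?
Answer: 980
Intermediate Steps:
d = 0
f = 70 (f = -2*(-35) = 70)
f*k(d, 9) = 70*14 = 980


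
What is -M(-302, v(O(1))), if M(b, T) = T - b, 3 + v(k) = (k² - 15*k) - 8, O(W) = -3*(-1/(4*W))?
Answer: -4485/16 ≈ -280.31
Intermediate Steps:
O(W) = 3/(4*W) (O(W) = -3*(-1/(4*W)) = -(-3)/(4*W) = 3/(4*W))
v(k) = -11 + k² - 15*k (v(k) = -3 + ((k² - 15*k) - 8) = -3 + (-8 + k² - 15*k) = -11 + k² - 15*k)
-M(-302, v(O(1))) = -((-11 + ((¾)/1)² - 45/(4*1)) - 1*(-302)) = -((-11 + ((¾)*1)² - 45/4) + 302) = -((-11 + (¾)² - 15*¾) + 302) = -((-11 + 9/16 - 45/4) + 302) = -(-347/16 + 302) = -1*4485/16 = -4485/16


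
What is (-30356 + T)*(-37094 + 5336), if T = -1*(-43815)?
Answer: -427430922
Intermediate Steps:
T = 43815
(-30356 + T)*(-37094 + 5336) = (-30356 + 43815)*(-37094 + 5336) = 13459*(-31758) = -427430922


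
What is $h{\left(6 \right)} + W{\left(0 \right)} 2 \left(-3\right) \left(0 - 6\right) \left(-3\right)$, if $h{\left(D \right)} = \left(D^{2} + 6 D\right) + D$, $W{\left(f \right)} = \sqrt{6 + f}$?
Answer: $78 - 108 \sqrt{6} \approx -186.54$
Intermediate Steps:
$h{\left(D \right)} = D^{2} + 7 D$
$h{\left(6 \right)} + W{\left(0 \right)} 2 \left(-3\right) \left(0 - 6\right) \left(-3\right) = 6 \left(7 + 6\right) + \sqrt{6 + 0} \cdot 2 \left(-3\right) \left(0 - 6\right) \left(-3\right) = 6 \cdot 13 + \sqrt{6} \cdot 2 \left(-3\right) \left(\left(-6\right) \left(-3\right)\right) = 78 + 2 \sqrt{6} \left(-3\right) 18 = 78 + - 6 \sqrt{6} \cdot 18 = 78 - 108 \sqrt{6}$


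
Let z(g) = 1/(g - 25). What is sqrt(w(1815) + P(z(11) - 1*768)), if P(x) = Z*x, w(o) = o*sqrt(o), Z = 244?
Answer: sqrt(-9183062 + 978285*sqrt(15))/7 ≈ 331.79*I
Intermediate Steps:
z(g) = 1/(-25 + g)
w(o) = o**(3/2)
P(x) = 244*x
sqrt(w(1815) + P(z(11) - 1*768)) = sqrt(1815**(3/2) + 244*(1/(-25 + 11) - 1*768)) = sqrt(19965*sqrt(15) + 244*(1/(-14) - 768)) = sqrt(19965*sqrt(15) + 244*(-1/14 - 768)) = sqrt(19965*sqrt(15) + 244*(-10753/14)) = sqrt(19965*sqrt(15) - 1311866/7) = sqrt(-1311866/7 + 19965*sqrt(15))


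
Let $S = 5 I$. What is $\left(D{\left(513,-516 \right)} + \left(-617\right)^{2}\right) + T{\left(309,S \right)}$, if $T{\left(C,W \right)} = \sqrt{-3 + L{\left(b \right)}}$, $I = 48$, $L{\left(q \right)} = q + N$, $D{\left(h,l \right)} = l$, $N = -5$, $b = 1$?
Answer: $380173 + i \sqrt{7} \approx 3.8017 \cdot 10^{5} + 2.6458 i$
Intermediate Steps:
$L{\left(q \right)} = -5 + q$ ($L{\left(q \right)} = q - 5 = -5 + q$)
$S = 240$ ($S = 5 \cdot 48 = 240$)
$T{\left(C,W \right)} = i \sqrt{7}$ ($T{\left(C,W \right)} = \sqrt{-3 + \left(-5 + 1\right)} = \sqrt{-3 - 4} = \sqrt{-7} = i \sqrt{7}$)
$\left(D{\left(513,-516 \right)} + \left(-617\right)^{2}\right) + T{\left(309,S \right)} = \left(-516 + \left(-617\right)^{2}\right) + i \sqrt{7} = \left(-516 + 380689\right) + i \sqrt{7} = 380173 + i \sqrt{7}$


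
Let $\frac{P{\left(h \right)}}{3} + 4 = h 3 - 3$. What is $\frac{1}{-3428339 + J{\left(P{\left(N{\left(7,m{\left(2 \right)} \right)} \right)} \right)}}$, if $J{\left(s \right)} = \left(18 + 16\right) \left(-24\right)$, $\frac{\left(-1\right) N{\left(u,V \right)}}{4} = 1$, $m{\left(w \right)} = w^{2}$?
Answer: $- \frac{1}{3429155} \approx -2.9162 \cdot 10^{-7}$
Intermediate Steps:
$N{\left(u,V \right)} = -4$ ($N{\left(u,V \right)} = \left(-4\right) 1 = -4$)
$P{\left(h \right)} = -21 + 9 h$ ($P{\left(h \right)} = -12 + 3 \left(h 3 - 3\right) = -12 + 3 \left(3 h - 3\right) = -12 + 3 \left(-3 + 3 h\right) = -12 + \left(-9 + 9 h\right) = -21 + 9 h$)
$J{\left(s \right)} = -816$ ($J{\left(s \right)} = 34 \left(-24\right) = -816$)
$\frac{1}{-3428339 + J{\left(P{\left(N{\left(7,m{\left(2 \right)} \right)} \right)} \right)}} = \frac{1}{-3428339 - 816} = \frac{1}{-3429155} = - \frac{1}{3429155}$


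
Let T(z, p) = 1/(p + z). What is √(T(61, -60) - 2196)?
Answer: I*√2195 ≈ 46.851*I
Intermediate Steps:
√(T(61, -60) - 2196) = √(1/(-60 + 61) - 2196) = √(1/1 - 2196) = √(1 - 2196) = √(-2195) = I*√2195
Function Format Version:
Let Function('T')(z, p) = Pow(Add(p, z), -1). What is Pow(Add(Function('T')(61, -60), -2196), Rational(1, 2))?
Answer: Mul(I, Pow(2195, Rational(1, 2))) ≈ Mul(46.851, I)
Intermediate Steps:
Pow(Add(Function('T')(61, -60), -2196), Rational(1, 2)) = Pow(Add(Pow(Add(-60, 61), -1), -2196), Rational(1, 2)) = Pow(Add(Pow(1, -1), -2196), Rational(1, 2)) = Pow(Add(1, -2196), Rational(1, 2)) = Pow(-2195, Rational(1, 2)) = Mul(I, Pow(2195, Rational(1, 2)))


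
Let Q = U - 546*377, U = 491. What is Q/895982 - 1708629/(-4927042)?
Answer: 129781956734/1103635236311 ≈ 0.11759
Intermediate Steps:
Q = -205351 (Q = 491 - 546*377 = 491 - 205842 = -205351)
Q/895982 - 1708629/(-4927042) = -205351/895982 - 1708629/(-4927042) = -205351*1/895982 - 1708629*(-1/4927042) = -205351/895982 + 1708629/4927042 = 129781956734/1103635236311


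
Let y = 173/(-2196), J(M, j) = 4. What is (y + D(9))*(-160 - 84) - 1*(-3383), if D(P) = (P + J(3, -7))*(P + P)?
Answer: -483244/9 ≈ -53694.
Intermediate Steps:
D(P) = 2*P*(4 + P) (D(P) = (P + 4)*(P + P) = (4 + P)*(2*P) = 2*P*(4 + P))
y = -173/2196 (y = 173*(-1/2196) = -173/2196 ≈ -0.078780)
(y + D(9))*(-160 - 84) - 1*(-3383) = (-173/2196 + 2*9*(4 + 9))*(-160 - 84) - 1*(-3383) = (-173/2196 + 2*9*13)*(-244) + 3383 = (-173/2196 + 234)*(-244) + 3383 = (513691/2196)*(-244) + 3383 = -513691/9 + 3383 = -483244/9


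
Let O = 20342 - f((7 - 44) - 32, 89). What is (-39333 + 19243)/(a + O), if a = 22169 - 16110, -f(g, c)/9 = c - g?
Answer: -20090/27823 ≈ -0.72206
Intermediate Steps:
f(g, c) = -9*c + 9*g (f(g, c) = -9*(c - g) = -9*c + 9*g)
O = 21764 (O = 20342 - (-9*89 + 9*((7 - 44) - 32)) = 20342 - (-801 + 9*(-37 - 32)) = 20342 - (-801 + 9*(-69)) = 20342 - (-801 - 621) = 20342 - 1*(-1422) = 20342 + 1422 = 21764)
a = 6059
(-39333 + 19243)/(a + O) = (-39333 + 19243)/(6059 + 21764) = -20090/27823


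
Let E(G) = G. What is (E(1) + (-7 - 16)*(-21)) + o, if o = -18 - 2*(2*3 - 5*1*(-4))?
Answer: 414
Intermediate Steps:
o = -70 (o = -18 - 2*(6 - 5*(-4)) = -18 - 2*(6 + 20) = -18 - 2*26 = -18 - 52 = -70)
(E(1) + (-7 - 16)*(-21)) + o = (1 + (-7 - 16)*(-21)) - 70 = (1 - 23*(-21)) - 70 = (1 + 483) - 70 = 484 - 70 = 414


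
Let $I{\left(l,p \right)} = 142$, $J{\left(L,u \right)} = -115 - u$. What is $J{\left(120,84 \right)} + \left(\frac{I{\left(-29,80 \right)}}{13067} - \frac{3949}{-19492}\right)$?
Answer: $- \frac{4602847399}{23154724} \approx -198.79$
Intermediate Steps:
$J{\left(120,84 \right)} + \left(\frac{I{\left(-29,80 \right)}}{13067} - \frac{3949}{-19492}\right) = \left(-115 - 84\right) + \left(\frac{142}{13067} - \frac{3949}{-19492}\right) = \left(-115 - 84\right) + \left(142 \cdot \frac{1}{13067} - - \frac{359}{1772}\right) = -199 + \left(\frac{142}{13067} + \frac{359}{1772}\right) = -199 + \frac{4942677}{23154724} = - \frac{4602847399}{23154724}$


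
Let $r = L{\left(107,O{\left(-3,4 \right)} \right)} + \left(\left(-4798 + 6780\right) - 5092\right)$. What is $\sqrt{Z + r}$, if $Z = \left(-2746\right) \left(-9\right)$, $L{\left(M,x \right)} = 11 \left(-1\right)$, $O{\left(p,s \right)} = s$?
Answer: $\sqrt{21593} \approx 146.95$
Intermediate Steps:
$L{\left(M,x \right)} = -11$
$Z = 24714$
$r = -3121$ ($r = -11 + \left(\left(-4798 + 6780\right) - 5092\right) = -11 + \left(1982 - 5092\right) = -11 - 3110 = -3121$)
$\sqrt{Z + r} = \sqrt{24714 - 3121} = \sqrt{21593}$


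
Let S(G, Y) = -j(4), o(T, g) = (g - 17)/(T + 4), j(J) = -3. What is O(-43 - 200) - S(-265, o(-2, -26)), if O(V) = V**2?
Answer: 59046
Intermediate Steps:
o(T, g) = (-17 + g)/(4 + T)
S(G, Y) = 3 (S(G, Y) = -1*(-3) = 3)
O(-43 - 200) - S(-265, o(-2, -26)) = (-43 - 200)**2 - 1*3 = (-243)**2 - 3 = 59049 - 3 = 59046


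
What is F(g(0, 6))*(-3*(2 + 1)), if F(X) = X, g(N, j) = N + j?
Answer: -54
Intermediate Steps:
F(g(0, 6))*(-3*(2 + 1)) = (0 + 6)*(-3*(2 + 1)) = 6*(-3*3) = 6*(-9) = -54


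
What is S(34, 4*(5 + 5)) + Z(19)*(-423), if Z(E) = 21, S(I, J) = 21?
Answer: -8862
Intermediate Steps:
S(34, 4*(5 + 5)) + Z(19)*(-423) = 21 + 21*(-423) = 21 - 8883 = -8862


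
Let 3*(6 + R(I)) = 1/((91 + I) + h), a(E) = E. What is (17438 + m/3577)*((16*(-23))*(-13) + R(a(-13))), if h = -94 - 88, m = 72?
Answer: 46492892615765/558012 ≈ 8.3319e+7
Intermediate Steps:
h = -182
R(I) = -6 + 1/(3*(-91 + I)) (R(I) = -6 + 1/(3*((91 + I) - 182)) = -6 + 1/(3*(-91 + I)))
(17438 + m/3577)*((16*(-23))*(-13) + R(a(-13))) = (17438 + 72/3577)*((16*(-23))*(-13) + (1639 - 18*(-13))/(3*(-91 - 13))) = (17438 + 72*(1/3577))*(-368*(-13) + (⅓)*(1639 + 234)/(-104)) = (17438 + 72/3577)*(4784 + (⅓)*(-1/104)*1873) = 62375798*(4784 - 1873/312)/3577 = (62375798/3577)*(1490735/312) = 46492892615765/558012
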